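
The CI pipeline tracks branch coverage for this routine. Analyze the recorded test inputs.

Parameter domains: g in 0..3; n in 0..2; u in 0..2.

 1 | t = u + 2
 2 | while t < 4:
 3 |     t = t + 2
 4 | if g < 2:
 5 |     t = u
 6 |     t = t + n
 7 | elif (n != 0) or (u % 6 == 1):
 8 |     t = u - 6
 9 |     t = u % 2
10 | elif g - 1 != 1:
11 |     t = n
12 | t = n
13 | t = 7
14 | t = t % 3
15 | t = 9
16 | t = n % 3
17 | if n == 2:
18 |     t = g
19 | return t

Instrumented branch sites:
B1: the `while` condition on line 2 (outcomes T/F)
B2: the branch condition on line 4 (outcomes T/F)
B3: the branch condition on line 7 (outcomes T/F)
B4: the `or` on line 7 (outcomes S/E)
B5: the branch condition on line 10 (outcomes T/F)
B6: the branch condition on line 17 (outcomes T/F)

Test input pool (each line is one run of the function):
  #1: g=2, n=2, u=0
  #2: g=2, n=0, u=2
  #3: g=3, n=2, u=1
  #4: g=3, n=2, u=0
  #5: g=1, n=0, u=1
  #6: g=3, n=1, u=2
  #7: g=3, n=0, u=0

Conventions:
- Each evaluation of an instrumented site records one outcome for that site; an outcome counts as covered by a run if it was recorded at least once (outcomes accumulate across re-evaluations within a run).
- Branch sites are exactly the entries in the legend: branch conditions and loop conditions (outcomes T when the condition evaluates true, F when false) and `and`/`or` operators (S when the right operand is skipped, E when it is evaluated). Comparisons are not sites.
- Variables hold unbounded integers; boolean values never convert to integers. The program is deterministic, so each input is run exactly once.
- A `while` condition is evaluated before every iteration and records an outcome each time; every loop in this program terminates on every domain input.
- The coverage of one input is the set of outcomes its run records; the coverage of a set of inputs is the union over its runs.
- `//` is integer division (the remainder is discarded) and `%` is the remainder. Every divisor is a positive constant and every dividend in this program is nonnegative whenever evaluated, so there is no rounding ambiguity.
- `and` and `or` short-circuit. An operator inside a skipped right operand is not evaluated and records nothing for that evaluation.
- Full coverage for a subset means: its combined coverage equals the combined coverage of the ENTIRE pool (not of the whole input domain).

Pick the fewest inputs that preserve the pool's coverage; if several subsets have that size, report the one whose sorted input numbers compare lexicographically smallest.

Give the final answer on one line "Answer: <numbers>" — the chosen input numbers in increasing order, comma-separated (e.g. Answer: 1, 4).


input #1, g=2, n=2, u=0: events B1->T, B1->F, B2->F, B4->S, B3->T, B6->T; outcomes B1=T, B1=F, B2=F, B3=T, B4=S, B6=T
input #2, g=2, n=0, u=2: events B1->F, B2->F, B4->E, B3->F, B5->F, B6->F; outcomes B1=F, B2=F, B3=F, B4=E, B5=F, B6=F
input #3, g=3, n=2, u=1: events B1->T, B1->F, B2->F, B4->S, B3->T, B6->T; outcomes B1=T, B1=F, B2=F, B3=T, B4=S, B6=T
input #4, g=3, n=2, u=0: events B1->T, B1->F, B2->F, B4->S, B3->T, B6->T; outcomes B1=T, B1=F, B2=F, B3=T, B4=S, B6=T
input #5, g=1, n=0, u=1: events B1->T, B1->F, B2->T, B6->F; outcomes B1=T, B1=F, B2=T, B6=F
input #6, g=3, n=1, u=2: events B1->F, B2->F, B4->S, B3->T, B6->F; outcomes B1=F, B2=F, B3=T, B4=S, B6=F
input #7, g=3, n=0, u=0: events B1->T, B1->F, B2->F, B4->E, B3->F, B5->T, B6->F; outcomes B1=T, B1=F, B2=F, B3=F, B4=E, B5=T, B6=F
together the pool reaches 12 outcomes: B1=T, B1=F, B2=T, B2=F, B3=T, B3=F, B4=S, B4=E, B5=T, B5=F, B6=T, B6=F
checked all size-1 subsets: none covers 12 outcomes (max 7/12)
checked all size-2 subsets: none covers 12 outcomes (max 10/12)
checked all size-3 subsets: none covers 12 outcomes (max 11/12)
the canonical winner is {1, 2, 5, 7}: size 4, full 12-outcome coverage, earliest index list among size-4 covers
Answer: 1, 2, 5, 7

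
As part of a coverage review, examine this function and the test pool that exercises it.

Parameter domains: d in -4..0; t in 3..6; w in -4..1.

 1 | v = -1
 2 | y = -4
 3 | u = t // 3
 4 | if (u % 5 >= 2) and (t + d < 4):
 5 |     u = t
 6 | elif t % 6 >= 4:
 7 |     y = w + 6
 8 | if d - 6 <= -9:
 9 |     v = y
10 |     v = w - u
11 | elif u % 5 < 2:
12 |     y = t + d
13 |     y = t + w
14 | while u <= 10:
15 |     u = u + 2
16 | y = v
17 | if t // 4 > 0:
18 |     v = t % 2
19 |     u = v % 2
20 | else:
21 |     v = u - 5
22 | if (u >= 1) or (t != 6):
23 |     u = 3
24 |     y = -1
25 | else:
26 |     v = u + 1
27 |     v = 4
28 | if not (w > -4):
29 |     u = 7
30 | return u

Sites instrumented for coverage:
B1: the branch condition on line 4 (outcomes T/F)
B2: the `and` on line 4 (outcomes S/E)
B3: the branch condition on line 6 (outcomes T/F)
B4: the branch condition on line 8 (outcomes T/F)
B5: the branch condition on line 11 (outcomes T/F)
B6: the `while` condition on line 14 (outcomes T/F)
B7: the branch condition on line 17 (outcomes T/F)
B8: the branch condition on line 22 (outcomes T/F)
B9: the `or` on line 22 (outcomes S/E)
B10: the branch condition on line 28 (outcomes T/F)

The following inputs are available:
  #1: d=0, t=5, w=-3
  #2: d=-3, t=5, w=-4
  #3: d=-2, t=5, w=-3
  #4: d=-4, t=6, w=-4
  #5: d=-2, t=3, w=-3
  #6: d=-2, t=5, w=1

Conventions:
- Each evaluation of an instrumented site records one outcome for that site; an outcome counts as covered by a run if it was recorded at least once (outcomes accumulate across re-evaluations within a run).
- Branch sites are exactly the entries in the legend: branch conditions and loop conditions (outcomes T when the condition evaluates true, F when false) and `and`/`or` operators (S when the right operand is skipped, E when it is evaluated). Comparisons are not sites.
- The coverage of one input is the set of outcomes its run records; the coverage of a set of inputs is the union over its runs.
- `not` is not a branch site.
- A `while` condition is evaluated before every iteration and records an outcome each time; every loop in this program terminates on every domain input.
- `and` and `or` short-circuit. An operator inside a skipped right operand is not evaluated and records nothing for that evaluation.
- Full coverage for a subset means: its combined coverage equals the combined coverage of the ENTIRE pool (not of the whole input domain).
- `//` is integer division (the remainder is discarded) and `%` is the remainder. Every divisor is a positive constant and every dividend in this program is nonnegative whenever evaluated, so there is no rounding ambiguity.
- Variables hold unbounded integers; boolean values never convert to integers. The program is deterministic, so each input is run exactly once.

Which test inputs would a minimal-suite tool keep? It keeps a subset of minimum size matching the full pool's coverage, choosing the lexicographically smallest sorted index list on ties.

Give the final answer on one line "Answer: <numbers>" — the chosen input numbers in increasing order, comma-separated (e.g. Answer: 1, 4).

test 1 (d=0, t=5, w=-3) hits B1=F, B2=S, B3=T, B4=F, B5=T, B6=T, B6=F, B7=T, B8=T, B9=S, B10=F
test 2 (d=-3, t=5, w=-4) hits B1=F, B2=S, B3=T, B4=T, B6=T, B6=F, B7=T, B8=T, B9=S, B10=T
test 3 (d=-2, t=5, w=-3) hits B1=F, B2=S, B3=T, B4=F, B5=T, B6=T, B6=F, B7=T, B8=T, B9=S, B10=F
test 4 (d=-4, t=6, w=-4) hits B1=T, B2=E, B4=T, B6=T, B6=F, B7=T, B8=F, B9=E, B10=T
test 5 (d=-2, t=3, w=-3) hits B1=F, B2=S, B3=F, B4=F, B5=T, B6=T, B6=F, B7=F, B8=T, B9=S, B10=F
test 6 (d=-2, t=5, w=1) hits B1=F, B2=S, B3=T, B4=F, B5=T, B6=T, B6=F, B7=T, B8=T, B9=S, B10=F
the full pool covers 19 outcomes: B1=T, B1=F, B2=S, B2=E, B3=T, B3=F, B4=T, B4=F, B5=T, B6=T, B6=F, B7=T, B7=F, B8=T, B8=F, B9=S, B9=E, B10=T, B10=F
no size-1 subset reaches all 19 outcomes (best union: 11/19)
no size-2 subset reaches all 19 outcomes (best union: 18/19)
the canonical winner is {1, 4, 5}: size 3, full 19-outcome coverage, earliest index list among size-3 covers

Answer: 1, 4, 5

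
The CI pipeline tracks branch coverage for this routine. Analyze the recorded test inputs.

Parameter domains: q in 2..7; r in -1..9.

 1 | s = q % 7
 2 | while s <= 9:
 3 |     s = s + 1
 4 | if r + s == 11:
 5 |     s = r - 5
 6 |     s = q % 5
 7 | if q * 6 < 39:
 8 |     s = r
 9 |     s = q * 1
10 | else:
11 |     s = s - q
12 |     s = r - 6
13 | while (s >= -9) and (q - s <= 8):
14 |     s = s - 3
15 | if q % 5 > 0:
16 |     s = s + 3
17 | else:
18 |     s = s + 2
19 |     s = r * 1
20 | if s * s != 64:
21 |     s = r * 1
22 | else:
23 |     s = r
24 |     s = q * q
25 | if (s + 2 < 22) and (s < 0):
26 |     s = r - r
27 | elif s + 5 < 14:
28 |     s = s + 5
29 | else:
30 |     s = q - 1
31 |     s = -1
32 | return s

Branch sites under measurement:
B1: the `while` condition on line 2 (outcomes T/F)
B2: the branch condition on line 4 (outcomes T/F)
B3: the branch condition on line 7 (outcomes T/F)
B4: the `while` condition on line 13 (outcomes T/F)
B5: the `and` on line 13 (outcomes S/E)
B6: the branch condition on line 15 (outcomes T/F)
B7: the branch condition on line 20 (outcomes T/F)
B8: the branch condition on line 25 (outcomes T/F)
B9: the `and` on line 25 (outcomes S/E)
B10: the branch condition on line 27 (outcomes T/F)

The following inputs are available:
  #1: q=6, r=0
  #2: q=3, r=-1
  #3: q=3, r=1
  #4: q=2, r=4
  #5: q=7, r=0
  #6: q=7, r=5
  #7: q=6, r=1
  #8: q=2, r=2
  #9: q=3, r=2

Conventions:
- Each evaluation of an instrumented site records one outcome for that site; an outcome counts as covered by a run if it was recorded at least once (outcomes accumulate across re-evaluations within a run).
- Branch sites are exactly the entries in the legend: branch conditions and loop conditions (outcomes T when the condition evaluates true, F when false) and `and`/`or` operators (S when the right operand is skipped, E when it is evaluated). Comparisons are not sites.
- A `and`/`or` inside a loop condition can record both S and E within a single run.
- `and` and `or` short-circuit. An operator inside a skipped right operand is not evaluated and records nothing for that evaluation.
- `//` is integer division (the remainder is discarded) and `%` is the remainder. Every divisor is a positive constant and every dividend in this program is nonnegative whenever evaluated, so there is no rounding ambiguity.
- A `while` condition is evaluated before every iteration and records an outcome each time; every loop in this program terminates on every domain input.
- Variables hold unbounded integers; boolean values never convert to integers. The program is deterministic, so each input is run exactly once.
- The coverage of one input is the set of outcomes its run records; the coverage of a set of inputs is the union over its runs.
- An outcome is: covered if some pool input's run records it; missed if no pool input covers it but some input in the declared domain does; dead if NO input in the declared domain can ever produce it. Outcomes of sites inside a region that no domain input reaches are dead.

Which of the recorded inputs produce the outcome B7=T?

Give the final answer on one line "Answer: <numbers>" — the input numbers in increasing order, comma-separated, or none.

input #1 (q=6, r=0): hits B7=T
input #2 (q=3, r=-1): hits B7=T
input #3 (q=3, r=1): hits B7=T
input #4 (q=2, r=4): hits B7=T
input #5 (q=7, r=0): hits B7=T
input #6 (q=7, r=5): hits B7=T
input #7 (q=6, r=1): hits B7=T
input #8 (q=2, r=2): hits B7=T
input #9 (q=3, r=2): hits B7=T

Answer: 1, 2, 3, 4, 5, 6, 7, 8, 9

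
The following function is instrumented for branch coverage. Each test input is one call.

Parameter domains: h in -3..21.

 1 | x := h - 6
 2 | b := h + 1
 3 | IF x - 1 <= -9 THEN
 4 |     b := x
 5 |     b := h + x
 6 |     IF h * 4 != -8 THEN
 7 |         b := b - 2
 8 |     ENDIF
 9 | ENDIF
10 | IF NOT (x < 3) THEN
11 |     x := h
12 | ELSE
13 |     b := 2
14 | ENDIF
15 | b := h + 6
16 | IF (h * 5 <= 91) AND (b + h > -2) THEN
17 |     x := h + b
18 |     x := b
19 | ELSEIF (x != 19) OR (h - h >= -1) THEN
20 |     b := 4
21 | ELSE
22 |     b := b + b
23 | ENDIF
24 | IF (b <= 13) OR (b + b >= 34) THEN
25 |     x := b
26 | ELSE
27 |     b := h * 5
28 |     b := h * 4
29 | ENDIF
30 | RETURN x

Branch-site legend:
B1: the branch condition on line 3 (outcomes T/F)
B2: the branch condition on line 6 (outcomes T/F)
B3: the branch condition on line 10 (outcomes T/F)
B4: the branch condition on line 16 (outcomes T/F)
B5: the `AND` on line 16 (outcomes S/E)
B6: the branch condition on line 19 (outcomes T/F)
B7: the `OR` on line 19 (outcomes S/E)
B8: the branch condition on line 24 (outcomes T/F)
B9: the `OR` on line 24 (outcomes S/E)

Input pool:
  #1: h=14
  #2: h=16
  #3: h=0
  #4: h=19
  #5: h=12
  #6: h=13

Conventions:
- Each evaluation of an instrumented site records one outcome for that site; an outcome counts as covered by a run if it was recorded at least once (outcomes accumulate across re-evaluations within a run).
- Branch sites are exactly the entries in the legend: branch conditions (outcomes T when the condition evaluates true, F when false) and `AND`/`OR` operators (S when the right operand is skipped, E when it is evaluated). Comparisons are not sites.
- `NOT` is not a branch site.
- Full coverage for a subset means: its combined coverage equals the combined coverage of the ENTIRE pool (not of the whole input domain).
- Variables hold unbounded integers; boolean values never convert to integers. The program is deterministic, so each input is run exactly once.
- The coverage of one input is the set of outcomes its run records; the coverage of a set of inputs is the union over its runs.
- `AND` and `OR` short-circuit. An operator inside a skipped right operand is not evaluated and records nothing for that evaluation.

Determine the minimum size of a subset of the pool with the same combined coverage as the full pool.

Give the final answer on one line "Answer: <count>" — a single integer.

test 1 (h=14) fires B1->F, B3->T, B5->E, B4->T, B9->E, B8->T; hits B1=F, B3=T, B4=T, B5=E, B8=T, B9=E
test 2 (h=16) fires B1->F, B3->T, B5->E, B4->T, B9->E, B8->T; hits B1=F, B3=T, B4=T, B5=E, B8=T, B9=E
test 3 (h=0) fires B1->F, B3->F, B5->E, B4->T, B9->S, B8->T; hits B1=F, B3=F, B4=T, B5=E, B8=T, B9=S
test 4 (h=19) fires B1->F, B3->T, B5->S, B4->F, B7->E, B6->T, B9->S, B8->T; hits B1=F, B3=T, B4=F, B5=S, B6=T, B7=E, B8=T, B9=S
test 5 (h=12) fires B1->F, B3->T, B5->E, B4->T, B9->E, B8->T; hits B1=F, B3=T, B4=T, B5=E, B8=T, B9=E
test 6 (h=13) fires B1->F, B3->T, B5->E, B4->T, B9->E, B8->T; hits B1=F, B3=T, B4=T, B5=E, B8=T, B9=E
together the pool reaches 12 outcomes: B1=F, B3=T, B3=F, B4=T, B4=F, B5=S, B5=E, B6=T, B7=E, B8=T, B9=S, B9=E
no size-1 subset reaches all 12 outcomes (best union: 8/12)
no size-2 subset reaches all 12 outcomes (best union: 11/12)
the canonical winner is {1, 3, 4}: size 3, full 12-outcome coverage, earliest index list among size-3 covers

Answer: 3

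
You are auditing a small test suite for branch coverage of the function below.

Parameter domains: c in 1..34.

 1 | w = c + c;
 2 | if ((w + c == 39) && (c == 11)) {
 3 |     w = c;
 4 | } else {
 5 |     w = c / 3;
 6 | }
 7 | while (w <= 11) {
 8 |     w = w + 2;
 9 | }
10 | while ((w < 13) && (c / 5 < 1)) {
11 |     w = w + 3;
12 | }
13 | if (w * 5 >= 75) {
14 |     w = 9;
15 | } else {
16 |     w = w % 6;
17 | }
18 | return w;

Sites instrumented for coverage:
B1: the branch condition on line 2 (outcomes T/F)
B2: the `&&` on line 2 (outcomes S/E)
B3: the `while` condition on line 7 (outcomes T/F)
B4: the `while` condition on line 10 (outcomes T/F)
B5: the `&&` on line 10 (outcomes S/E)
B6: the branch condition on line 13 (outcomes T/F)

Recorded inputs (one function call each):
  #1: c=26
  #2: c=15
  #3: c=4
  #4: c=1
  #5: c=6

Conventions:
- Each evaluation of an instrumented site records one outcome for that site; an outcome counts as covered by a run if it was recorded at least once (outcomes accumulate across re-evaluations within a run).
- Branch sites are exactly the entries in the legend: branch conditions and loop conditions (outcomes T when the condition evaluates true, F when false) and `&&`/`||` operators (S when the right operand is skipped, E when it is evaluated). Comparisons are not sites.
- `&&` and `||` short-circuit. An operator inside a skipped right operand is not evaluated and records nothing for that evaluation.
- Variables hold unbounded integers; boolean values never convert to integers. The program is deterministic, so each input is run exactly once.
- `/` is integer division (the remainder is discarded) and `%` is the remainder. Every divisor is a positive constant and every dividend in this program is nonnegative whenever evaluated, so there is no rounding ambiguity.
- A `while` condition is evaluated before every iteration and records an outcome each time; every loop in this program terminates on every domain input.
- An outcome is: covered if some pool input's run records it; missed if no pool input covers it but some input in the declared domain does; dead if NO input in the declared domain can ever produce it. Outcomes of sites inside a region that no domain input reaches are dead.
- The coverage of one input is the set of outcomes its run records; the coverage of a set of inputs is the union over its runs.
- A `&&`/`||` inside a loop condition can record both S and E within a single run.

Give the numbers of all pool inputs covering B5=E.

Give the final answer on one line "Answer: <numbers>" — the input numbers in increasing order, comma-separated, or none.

input #1 (c=26): produces B5=E
input #2 (c=15): does not produce B5=E
input #3 (c=4): does not produce B5=E
input #4 (c=1): produces B5=E
input #5 (c=6): produces B5=E

Answer: 1, 4, 5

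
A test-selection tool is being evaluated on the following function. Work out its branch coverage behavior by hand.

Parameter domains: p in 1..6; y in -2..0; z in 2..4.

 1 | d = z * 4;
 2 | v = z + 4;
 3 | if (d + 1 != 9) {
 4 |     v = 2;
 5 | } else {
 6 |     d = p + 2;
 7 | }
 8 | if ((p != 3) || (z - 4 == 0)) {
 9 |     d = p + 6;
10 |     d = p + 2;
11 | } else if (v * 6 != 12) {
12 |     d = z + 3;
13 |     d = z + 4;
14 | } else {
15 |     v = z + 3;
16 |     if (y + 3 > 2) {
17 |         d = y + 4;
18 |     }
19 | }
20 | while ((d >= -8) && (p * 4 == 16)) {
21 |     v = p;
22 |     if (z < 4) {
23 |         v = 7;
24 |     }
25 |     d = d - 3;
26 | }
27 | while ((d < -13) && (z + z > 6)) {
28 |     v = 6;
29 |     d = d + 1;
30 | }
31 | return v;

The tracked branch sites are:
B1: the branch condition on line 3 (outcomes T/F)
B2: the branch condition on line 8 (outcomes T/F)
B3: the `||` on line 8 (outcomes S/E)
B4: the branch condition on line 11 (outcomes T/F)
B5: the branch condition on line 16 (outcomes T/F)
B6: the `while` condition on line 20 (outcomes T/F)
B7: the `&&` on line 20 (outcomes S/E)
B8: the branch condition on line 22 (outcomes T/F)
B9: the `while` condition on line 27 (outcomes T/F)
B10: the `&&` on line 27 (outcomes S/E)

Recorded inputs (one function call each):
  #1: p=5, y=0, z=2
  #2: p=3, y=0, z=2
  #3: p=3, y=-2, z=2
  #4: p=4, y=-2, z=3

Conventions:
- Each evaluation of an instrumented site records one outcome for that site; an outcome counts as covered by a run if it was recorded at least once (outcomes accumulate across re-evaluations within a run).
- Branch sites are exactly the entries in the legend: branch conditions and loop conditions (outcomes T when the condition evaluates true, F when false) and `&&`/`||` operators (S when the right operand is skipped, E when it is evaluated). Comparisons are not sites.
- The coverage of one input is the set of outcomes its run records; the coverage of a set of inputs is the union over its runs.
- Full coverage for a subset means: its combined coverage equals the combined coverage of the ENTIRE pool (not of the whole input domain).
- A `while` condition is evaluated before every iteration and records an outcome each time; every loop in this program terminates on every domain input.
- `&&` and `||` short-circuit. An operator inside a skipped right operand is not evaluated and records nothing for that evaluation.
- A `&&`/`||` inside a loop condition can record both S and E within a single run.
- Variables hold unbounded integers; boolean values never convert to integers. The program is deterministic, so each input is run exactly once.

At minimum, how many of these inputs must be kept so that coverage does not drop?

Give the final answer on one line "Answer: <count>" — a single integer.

input #1 (p=5, y=0, z=2): events B1->F, B3->S, B2->T, B7->E, B6->F, B10->S, B9->F; covers B1=F, B2=T, B3=S, B6=F, B7=E, B9=F, B10=S
input #2 (p=3, y=0, z=2): events B1->F, B3->E, B2->F, B4->T, B7->E, B6->F, B10->S, B9->F; covers B1=F, B2=F, B3=E, B4=T, B6=F, B7=E, B9=F, B10=S
input #3 (p=3, y=-2, z=2): events B1->F, B3->E, B2->F, B4->T, B7->E, B6->F, B10->S, B9->F; covers B1=F, B2=F, B3=E, B4=T, B6=F, B7=E, B9=F, B10=S
input #4 (p=4, y=-2, z=3): events B1->T, B3->S, B2->T, B7->E, B6->T, B8->T, B7->E, B6->T, B8->T, B7->E, B6->T, B8->T, B7->E, B6->T, ...; covers B1=T, B2=T, B3=S, B6=T, B6=F, B7=S, B7=E, B8=T, B9=F, B10=S
pool-wide coverage (14 outcomes): B1=T, B1=F, B2=T, B2=F, B3=S, B3=E, B4=T, B6=T, B6=F, B7=S, B7=E, B8=T, B9=F, B10=S
every size-1 subset falls short of the 14 outcomes (best: 10/14)
inputs {2, 4} (size 2) cover everything; no size-2 subset with a lexicographically smaller index list covers all 14

Answer: 2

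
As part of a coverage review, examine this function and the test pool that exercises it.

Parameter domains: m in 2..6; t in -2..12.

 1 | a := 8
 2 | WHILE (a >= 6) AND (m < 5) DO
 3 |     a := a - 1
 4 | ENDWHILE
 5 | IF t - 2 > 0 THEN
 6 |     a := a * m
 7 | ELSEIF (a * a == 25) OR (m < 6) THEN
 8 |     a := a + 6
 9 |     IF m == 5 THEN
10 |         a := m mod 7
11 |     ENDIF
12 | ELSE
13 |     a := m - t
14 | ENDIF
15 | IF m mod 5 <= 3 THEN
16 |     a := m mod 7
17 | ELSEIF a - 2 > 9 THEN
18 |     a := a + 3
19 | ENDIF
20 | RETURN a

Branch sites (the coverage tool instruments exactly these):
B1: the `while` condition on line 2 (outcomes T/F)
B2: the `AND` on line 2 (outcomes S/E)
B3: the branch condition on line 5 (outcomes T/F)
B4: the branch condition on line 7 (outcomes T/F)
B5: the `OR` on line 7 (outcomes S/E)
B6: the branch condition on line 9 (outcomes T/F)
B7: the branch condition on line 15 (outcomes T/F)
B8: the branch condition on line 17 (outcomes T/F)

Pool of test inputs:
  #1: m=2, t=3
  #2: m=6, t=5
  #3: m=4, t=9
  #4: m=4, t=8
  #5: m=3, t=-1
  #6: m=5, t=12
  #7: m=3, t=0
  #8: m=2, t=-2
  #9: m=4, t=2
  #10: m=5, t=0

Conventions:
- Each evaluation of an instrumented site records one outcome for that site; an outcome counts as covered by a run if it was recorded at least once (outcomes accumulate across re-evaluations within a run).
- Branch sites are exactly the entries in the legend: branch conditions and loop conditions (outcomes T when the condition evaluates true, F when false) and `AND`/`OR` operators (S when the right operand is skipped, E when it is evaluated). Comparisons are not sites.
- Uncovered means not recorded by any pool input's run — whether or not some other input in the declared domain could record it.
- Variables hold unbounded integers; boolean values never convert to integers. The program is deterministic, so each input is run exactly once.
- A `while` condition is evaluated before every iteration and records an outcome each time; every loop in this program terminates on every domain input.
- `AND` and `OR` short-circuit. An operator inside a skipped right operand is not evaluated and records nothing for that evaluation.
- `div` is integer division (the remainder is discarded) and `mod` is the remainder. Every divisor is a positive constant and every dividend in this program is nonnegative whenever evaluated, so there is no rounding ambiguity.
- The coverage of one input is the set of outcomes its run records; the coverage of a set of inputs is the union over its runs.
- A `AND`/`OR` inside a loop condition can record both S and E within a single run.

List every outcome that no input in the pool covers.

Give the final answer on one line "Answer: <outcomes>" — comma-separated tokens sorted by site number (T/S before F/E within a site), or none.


test 1 (m=2, t=3) fires B2->E, B1->T, B2->E, B1->T, B2->E, B1->T, B2->S, B1->F, B3->T, B7->T; hits B1=T, B1=F, B2=S, B2=E, B3=T, B7=T
test 2 (m=6, t=5) fires B2->E, B1->F, B3->T, B7->T; hits B1=F, B2=E, B3=T, B7=T
test 3 (m=4, t=9) fires B2->E, B1->T, B2->E, B1->T, B2->E, B1->T, B2->S, B1->F, B3->T, B7->F, B8->T; hits B1=T, B1=F, B2=S, B2=E, B3=T, B7=F, B8=T
test 4 (m=4, t=8) fires B2->E, B1->T, B2->E, B1->T, B2->E, B1->T, B2->S, B1->F, B3->T, B7->F, B8->T; hits B1=T, B1=F, B2=S, B2=E, B3=T, B7=F, B8=T
test 5 (m=3, t=-1) fires B2->E, B1->T, B2->E, B1->T, B2->E, B1->T, B2->S, B1->F, B3->F, B5->S, B4->T, B6->F, B7->T; hits B1=T, B1=F, B2=S, B2=E, B3=F, B4=T, B5=S, B6=F, B7=T
test 6 (m=5, t=12) fires B2->E, B1->F, B3->T, B7->T; hits B1=F, B2=E, B3=T, B7=T
test 7 (m=3, t=0) fires B2->E, B1->T, B2->E, B1->T, B2->E, B1->T, B2->S, B1->F, B3->F, B5->S, B4->T, B6->F, B7->T; hits B1=T, B1=F, B2=S, B2=E, B3=F, B4=T, B5=S, B6=F, B7=T
test 8 (m=2, t=-2) fires B2->E, B1->T, B2->E, B1->T, B2->E, B1->T, B2->S, B1->F, B3->F, B5->S, B4->T, B6->F, B7->T; hits B1=T, B1=F, B2=S, B2=E, B3=F, B4=T, B5=S, B6=F, B7=T
test 9 (m=4, t=2) fires B2->E, B1->T, B2->E, B1->T, B2->E, B1->T, B2->S, B1->F, B3->F, B5->S, B4->T, B6->F, B7->F, B8->F; hits B1=T, B1=F, B2=S, B2=E, B3=F, B4=T, B5=S, B6=F, B7=F, B8=F
test 10 (m=5, t=0) fires B2->E, B1->F, B3->F, B5->E, B4->T, B6->T, B7->T; hits B1=F, B2=E, B3=F, B4=T, B5=E, B6=T, B7=T
union over the pool: B1=T, B1=F, B2=S, B2=E, B3=T, B3=F, B4=T, B5=S, B5=E, B6=T, B6=F, B7=T, B7=F, B8=T, B8=F
uncovered (1 of 16): B4=F
Answer: B4=F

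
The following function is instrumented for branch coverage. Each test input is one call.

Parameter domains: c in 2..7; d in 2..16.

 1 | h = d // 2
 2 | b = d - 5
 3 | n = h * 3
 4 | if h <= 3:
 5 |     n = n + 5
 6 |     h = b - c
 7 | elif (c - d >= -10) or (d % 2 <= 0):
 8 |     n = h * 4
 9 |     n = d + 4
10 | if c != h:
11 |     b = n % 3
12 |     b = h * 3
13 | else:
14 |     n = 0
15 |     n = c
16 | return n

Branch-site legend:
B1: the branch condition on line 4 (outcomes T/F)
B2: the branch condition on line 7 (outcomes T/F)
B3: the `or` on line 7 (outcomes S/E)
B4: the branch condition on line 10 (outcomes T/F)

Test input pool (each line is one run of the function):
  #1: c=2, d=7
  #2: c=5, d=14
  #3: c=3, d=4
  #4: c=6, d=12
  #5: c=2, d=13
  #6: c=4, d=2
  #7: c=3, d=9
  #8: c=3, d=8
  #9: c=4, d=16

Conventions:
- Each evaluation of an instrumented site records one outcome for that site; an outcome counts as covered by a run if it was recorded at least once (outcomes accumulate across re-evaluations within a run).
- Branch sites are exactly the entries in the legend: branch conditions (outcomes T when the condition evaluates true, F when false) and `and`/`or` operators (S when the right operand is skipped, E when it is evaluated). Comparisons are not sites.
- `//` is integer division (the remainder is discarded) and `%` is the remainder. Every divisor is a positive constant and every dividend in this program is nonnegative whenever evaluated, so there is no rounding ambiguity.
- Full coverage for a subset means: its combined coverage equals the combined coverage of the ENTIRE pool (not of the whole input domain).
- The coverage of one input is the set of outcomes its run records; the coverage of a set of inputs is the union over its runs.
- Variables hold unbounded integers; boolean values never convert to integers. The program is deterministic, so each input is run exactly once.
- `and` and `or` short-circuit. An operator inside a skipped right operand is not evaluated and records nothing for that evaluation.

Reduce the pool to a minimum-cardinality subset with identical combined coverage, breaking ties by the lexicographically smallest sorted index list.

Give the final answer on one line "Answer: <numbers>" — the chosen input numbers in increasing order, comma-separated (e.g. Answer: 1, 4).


test 1 (c=2, d=7) fires B1->T, B4->T; hits B1=T, B4=T
test 2 (c=5, d=14) fires B1->F, B3->S, B2->T, B4->T; hits B1=F, B2=T, B3=S, B4=T
test 3 (c=3, d=4) fires B1->T, B4->T; hits B1=T, B4=T
test 4 (c=6, d=12) fires B1->F, B3->S, B2->T, B4->F; hits B1=F, B2=T, B3=S, B4=F
test 5 (c=2, d=13) fires B1->F, B3->E, B2->F, B4->T; hits B1=F, B2=F, B3=E, B4=T
test 6 (c=4, d=2) fires B1->T, B4->T; hits B1=T, B4=T
test 7 (c=3, d=9) fires B1->F, B3->S, B2->T, B4->T; hits B1=F, B2=T, B3=S, B4=T
test 8 (c=3, d=8) fires B1->F, B3->S, B2->T, B4->T; hits B1=F, B2=T, B3=S, B4=T
test 9 (c=4, d=16) fires B1->F, B3->E, B2->T, B4->T; hits B1=F, B2=T, B3=E, B4=T
together the pool reaches 8 outcomes: B1=T, B1=F, B2=T, B2=F, B3=S, B3=E, B4=T, B4=F
every size-1 subset falls short of the 8 outcomes (best: 4/8)
every size-2 subset falls short of the 8 outcomes (best: 7/8)
the canonical winner is {1, 4, 5}: size 3, full 8-outcome coverage, earliest index list among size-3 covers
Answer: 1, 4, 5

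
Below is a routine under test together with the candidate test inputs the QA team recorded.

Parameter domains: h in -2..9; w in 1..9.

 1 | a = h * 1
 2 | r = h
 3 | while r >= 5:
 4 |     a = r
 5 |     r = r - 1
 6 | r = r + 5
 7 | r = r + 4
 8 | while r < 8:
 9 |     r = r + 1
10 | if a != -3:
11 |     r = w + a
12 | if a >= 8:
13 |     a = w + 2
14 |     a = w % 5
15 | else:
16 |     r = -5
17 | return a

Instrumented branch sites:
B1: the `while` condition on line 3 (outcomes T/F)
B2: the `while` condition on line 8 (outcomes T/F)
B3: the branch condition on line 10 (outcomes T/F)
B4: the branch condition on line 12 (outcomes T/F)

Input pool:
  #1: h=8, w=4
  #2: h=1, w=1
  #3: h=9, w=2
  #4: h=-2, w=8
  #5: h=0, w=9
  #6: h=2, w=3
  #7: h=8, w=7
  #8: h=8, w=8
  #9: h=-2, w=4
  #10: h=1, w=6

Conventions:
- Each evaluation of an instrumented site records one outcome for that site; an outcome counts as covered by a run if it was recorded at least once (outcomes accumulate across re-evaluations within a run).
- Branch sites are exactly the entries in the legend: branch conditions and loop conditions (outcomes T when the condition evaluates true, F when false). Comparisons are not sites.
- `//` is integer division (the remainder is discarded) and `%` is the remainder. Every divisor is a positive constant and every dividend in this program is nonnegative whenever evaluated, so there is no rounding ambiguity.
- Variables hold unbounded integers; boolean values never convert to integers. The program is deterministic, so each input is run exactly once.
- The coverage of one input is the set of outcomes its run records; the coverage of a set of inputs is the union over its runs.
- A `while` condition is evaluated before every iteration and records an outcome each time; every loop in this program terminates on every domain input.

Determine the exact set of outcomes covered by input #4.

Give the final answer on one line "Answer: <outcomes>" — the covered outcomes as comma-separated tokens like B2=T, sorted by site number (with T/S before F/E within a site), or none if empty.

Event log for input #4 (h=-2, w=8):
  B1->F, B2->T, B2->F, B3->T, B4->F
as a set, this run covers: B1=F, B2=T, B2=F, B3=T, B4=F

Answer: B1=F, B2=T, B2=F, B3=T, B4=F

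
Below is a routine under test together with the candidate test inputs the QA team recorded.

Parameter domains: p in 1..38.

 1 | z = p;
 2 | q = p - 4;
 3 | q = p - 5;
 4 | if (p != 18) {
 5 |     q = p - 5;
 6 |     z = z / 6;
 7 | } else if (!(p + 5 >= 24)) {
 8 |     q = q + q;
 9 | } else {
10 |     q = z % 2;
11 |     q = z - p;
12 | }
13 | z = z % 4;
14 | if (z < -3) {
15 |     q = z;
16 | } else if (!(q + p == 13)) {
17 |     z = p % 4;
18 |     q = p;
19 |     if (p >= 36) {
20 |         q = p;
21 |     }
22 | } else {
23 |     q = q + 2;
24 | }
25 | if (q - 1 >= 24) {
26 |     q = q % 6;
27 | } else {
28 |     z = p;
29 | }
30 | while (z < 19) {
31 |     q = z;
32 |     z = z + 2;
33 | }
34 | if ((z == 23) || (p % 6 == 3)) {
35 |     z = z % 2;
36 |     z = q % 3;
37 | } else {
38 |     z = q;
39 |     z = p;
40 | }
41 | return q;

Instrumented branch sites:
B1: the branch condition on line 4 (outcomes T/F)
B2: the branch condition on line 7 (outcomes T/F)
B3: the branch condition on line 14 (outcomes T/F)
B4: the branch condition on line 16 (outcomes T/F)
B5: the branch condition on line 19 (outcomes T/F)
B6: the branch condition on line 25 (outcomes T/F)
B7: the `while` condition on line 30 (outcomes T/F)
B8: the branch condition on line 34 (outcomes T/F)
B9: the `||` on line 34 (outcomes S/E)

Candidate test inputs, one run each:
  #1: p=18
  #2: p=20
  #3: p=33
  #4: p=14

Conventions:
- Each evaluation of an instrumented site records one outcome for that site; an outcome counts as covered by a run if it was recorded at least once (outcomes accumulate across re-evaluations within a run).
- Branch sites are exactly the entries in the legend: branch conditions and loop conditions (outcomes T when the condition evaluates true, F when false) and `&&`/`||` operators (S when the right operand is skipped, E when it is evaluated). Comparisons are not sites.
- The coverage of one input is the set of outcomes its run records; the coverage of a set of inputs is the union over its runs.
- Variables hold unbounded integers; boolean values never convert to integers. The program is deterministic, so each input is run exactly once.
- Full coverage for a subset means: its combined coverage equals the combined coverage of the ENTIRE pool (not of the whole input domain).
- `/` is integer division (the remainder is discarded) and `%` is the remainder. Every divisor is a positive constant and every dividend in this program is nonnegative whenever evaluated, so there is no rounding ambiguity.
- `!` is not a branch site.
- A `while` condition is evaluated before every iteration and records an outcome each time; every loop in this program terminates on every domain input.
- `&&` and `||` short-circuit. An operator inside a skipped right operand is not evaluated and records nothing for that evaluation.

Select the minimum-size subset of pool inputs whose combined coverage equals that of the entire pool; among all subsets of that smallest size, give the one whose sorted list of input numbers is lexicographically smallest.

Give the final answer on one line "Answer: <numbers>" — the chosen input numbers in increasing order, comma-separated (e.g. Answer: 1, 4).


input #1, p=18: events B1->F, B2->T, B3->F, B4->T, B5->F, B6->F, B7->T, B7->F, B9->E, B8->F; outcomes B1=F, B2=T, B3=F, B4=T, B5=F, B6=F, B7=T, B7=F, B8=F, B9=E
input #2, p=20: events B1->T, B3->F, B4->T, B5->F, B6->F, B7->F, B9->E, B8->F; outcomes B1=T, B3=F, B4=T, B5=F, B6=F, B7=F, B8=F, B9=E
input #3, p=33: events B1->T, B3->F, B4->T, B5->F, B6->T, B7->T, B7->T, B7->T, B7->T, B7->T, B7->T, B7->T, B7->T, B7->T, ...; outcomes B1=T, B3=F, B4=T, B5=F, B6=T, B7=T, B7=F, B8=T, B9=E
input #4, p=14: events B1->T, B3->F, B4->T, B5->F, B6->F, B7->T, B7->T, B7->T, B7->F, B9->E, B8->F; outcomes B1=T, B3=F, B4=T, B5=F, B6=F, B7=T, B7=F, B8=F, B9=E
the full pool covers 13 outcomes: B1=T, B1=F, B2=T, B3=F, B4=T, B5=F, B6=T, B6=F, B7=T, B7=F, B8=T, B8=F, B9=E
size 1 is not enough: best union over all size-1 subsets is 10/13
inputs {1, 3} (size 2) cover everything; no size-2 subset with a lexicographically smaller index list covers all 13
Answer: 1, 3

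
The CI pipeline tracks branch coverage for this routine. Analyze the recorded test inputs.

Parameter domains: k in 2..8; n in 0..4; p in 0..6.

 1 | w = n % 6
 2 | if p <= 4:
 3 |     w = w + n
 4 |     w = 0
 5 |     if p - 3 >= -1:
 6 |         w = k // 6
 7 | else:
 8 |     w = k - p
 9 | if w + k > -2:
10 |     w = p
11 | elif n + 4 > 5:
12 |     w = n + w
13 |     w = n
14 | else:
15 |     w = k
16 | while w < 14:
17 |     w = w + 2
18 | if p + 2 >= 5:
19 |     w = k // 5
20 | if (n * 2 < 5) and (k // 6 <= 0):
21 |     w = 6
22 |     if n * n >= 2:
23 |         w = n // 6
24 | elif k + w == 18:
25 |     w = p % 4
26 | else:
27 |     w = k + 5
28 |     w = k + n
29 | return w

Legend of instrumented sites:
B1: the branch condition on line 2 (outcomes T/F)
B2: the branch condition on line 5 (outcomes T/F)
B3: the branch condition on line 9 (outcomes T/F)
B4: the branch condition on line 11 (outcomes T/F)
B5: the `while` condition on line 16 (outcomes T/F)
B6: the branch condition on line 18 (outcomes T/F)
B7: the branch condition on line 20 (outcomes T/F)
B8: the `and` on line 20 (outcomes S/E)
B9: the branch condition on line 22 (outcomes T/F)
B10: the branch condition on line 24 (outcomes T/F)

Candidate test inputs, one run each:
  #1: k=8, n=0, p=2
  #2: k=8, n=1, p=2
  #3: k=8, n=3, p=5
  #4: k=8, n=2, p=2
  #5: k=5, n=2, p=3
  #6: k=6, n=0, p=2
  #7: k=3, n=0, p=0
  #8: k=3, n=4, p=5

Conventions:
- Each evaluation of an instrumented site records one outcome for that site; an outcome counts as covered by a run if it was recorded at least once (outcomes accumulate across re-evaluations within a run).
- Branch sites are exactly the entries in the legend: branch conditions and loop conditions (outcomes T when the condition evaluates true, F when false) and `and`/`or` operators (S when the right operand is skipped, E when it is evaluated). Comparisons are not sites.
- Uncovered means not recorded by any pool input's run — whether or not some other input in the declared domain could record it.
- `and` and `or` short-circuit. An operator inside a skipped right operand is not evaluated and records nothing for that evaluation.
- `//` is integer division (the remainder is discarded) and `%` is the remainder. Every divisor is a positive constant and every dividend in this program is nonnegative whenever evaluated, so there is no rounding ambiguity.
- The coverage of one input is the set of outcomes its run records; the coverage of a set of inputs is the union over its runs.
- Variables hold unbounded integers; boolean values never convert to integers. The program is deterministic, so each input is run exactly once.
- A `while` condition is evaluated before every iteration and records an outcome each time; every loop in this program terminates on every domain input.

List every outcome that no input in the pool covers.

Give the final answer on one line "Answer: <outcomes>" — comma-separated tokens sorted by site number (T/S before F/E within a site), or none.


#1 (k=8, n=0, p=2) -> covered: B1=T, B2=T, B3=T, B5=T, B5=F, B6=F, B7=F, B8=E, B10=F
#2 (k=8, n=1, p=2) -> covered: B1=T, B2=T, B3=T, B5=T, B5=F, B6=F, B7=F, B8=E, B10=F
#3 (k=8, n=3, p=5) -> covered: B1=F, B3=T, B5=T, B5=F, B6=T, B7=F, B8=S, B10=F
#4 (k=8, n=2, p=2) -> covered: B1=T, B2=T, B3=T, B5=T, B5=F, B6=F, B7=F, B8=E, B10=F
#5 (k=5, n=2, p=3) -> covered: B1=T, B2=T, B3=T, B5=T, B5=F, B6=T, B7=T, B8=E, B9=T
#6 (k=6, n=0, p=2) -> covered: B1=T, B2=T, B3=T, B5=T, B5=F, B6=F, B7=F, B8=E, B10=F
#7 (k=3, n=0, p=0) -> covered: B1=T, B2=F, B3=T, B5=T, B5=F, B6=F, B7=T, B8=E, B9=F
#8 (k=3, n=4, p=5) -> covered: B1=F, B3=T, B5=T, B5=F, B6=T, B7=F, B8=S, B10=F
union over the pool: B1=T, B1=F, B2=T, B2=F, B3=T, B5=T, B5=F, B6=T, B6=F, B7=T, B7=F, B8=S, B8=E, B9=T, B9=F, B10=F
uncovered (4 of 20): B3=F, B4=T, B4=F, B10=T
Answer: B3=F, B4=T, B4=F, B10=T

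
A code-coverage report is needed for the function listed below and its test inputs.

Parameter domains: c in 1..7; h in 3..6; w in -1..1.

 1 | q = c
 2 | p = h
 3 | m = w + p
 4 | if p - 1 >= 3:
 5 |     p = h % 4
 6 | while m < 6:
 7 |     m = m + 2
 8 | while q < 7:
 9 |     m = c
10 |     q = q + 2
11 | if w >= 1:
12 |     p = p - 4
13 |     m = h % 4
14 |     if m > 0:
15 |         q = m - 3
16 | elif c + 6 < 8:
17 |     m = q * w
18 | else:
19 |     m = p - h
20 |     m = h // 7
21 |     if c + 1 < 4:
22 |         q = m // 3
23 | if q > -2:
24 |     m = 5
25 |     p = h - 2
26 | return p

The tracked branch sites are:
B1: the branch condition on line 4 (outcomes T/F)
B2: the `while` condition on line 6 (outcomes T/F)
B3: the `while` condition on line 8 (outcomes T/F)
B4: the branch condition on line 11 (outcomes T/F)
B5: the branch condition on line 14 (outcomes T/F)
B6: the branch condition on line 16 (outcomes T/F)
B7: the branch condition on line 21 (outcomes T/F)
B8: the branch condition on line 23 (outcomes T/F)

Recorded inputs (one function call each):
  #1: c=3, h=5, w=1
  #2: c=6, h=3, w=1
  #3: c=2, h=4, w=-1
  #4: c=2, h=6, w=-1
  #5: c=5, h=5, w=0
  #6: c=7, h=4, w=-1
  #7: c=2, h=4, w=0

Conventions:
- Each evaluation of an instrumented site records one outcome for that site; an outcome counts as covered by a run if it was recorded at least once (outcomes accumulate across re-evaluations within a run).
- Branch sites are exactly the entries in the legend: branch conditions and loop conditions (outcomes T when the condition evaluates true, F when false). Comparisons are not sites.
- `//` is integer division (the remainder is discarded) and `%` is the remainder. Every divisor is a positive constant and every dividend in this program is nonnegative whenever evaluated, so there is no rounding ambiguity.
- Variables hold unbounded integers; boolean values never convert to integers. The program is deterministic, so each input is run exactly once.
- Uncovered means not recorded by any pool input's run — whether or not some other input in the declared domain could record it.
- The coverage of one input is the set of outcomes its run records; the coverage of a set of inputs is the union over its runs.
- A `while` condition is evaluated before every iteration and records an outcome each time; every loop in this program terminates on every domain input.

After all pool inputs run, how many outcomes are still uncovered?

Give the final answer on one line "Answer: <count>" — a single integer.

input #1 (c=3, h=5, w=1): covers B1=T, B2=F, B3=T, B3=F, B4=T, B5=T, B8=F
input #2 (c=6, h=3, w=1): covers B1=F, B2=T, B2=F, B3=T, B3=F, B4=T, B5=T, B8=T
input #3 (c=2, h=4, w=-1): covers B1=T, B2=T, B2=F, B3=T, B3=F, B4=F, B6=F, B7=T, B8=T
input #4 (c=2, h=6, w=-1): covers B1=T, B2=T, B2=F, B3=T, B3=F, B4=F, B6=F, B7=T, B8=T
input #5 (c=5, h=5, w=0): covers B1=T, B2=T, B2=F, B3=T, B3=F, B4=F, B6=F, B7=F, B8=T
input #6 (c=7, h=4, w=-1): covers B1=T, B2=T, B2=F, B3=F, B4=F, B6=F, B7=F, B8=T
input #7 (c=2, h=4, w=0): covers B1=T, B2=T, B2=F, B3=T, B3=F, B4=F, B6=F, B7=T, B8=T
union over the pool: B1=T, B1=F, B2=T, B2=F, B3=T, B3=F, B4=T, B4=F, B5=T, B6=F, B7=T, B7=F, B8=T, B8=F
uncovered (2 of 16): B5=F, B6=T

Answer: 2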